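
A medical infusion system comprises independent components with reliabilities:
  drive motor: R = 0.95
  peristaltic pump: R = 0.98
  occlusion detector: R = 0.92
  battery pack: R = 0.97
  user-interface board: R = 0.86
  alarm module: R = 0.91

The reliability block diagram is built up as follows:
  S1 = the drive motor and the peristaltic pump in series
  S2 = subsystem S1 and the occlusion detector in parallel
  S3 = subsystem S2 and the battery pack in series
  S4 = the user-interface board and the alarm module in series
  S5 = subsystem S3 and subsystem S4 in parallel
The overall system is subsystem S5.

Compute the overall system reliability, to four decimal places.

0.9923

Series (drive motor and peristaltic pump): 0.950000 × 0.980000 = 0.931000
Parallel ([0.931000] and occlusion detector): 1 − (1 − 0.931000)(1 − 0.920000) = 0.994480
Series ([0.994480] and battery pack): 0.994480 × 0.970000 = 0.964646
Series (user-interface board and alarm module): 0.860000 × 0.910000 = 0.782600
Parallel ([0.964646] and [0.782600]): 1 − (1 − 0.964646)(1 − 0.782600) = 0.9923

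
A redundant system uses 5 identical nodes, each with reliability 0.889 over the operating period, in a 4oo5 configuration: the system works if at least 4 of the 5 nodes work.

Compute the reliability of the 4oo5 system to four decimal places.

R = Σ_{i=4}^{5} C(5,i) p^i (1−p)^{5−i} with p = 0.889
C(5,4)·0.889^4·0.111^1 = 0.346657
C(5,5)·0.889^5·0.111^0 = 0.555276
Sum = 0.9019

0.9019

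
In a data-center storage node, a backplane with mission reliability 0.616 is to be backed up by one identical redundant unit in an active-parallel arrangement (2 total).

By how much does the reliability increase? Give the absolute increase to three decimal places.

R_before = 0.616
R_after = 1 − (1 − 0.616)^2 = 0.853
ΔR = 0.853 − 0.616 = 0.237

0.237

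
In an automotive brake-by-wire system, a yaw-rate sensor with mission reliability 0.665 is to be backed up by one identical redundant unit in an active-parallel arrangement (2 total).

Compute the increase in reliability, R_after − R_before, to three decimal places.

0.223

R_before = 0.665
R_after = 1 − (1 − 0.665)^2 = 0.888
ΔR = 0.888 − 0.665 = 0.223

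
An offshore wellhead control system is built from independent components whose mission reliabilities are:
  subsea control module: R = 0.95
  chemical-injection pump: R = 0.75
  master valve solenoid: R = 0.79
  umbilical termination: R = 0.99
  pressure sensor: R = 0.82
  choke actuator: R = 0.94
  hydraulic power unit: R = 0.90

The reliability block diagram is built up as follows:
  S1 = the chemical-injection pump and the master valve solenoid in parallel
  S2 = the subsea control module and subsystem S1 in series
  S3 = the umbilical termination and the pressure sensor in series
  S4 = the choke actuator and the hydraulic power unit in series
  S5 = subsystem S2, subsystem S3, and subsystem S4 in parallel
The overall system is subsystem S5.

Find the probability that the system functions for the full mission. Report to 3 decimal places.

Parallel (chemical-injection pump and master valve solenoid): 1 − (1 − 0.75000)(1 − 0.79000) = 0.94750
Series (subsea control module and [0.94750]): 0.95000 × 0.94750 = 0.90013
Series (umbilical termination and pressure sensor): 0.99000 × 0.82000 = 0.81180
Series (choke actuator and hydraulic power unit): 0.94000 × 0.90000 = 0.84600
Parallel ([0.90013], [0.81180], and [0.84600]): 1 − (1 − 0.90013)(1 − 0.81180)(1 − 0.84600) = 0.997

0.997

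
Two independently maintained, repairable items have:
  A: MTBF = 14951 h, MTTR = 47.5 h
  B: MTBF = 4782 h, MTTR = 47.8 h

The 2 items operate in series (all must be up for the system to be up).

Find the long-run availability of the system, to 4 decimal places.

0.9870

A(A) = MTBF/(MTBF+MTTR) = 14951/(14951+47.5) = 0.996833
A(B) = MTBF/(MTBF+MTTR) = 4782/(4782+47.8) = 0.990103
Series availability: 0.996833 × 0.990103 = 0.9870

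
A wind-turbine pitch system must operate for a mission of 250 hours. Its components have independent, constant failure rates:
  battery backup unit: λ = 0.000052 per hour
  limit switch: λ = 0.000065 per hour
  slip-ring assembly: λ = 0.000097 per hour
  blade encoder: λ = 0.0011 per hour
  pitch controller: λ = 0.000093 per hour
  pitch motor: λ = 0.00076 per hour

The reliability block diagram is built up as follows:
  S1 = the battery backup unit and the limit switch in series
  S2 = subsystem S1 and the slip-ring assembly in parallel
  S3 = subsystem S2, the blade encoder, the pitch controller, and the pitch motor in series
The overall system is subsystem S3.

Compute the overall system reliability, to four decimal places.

R(battery backup unit) = exp(−0.000052 × 250) = 0.987084
R(limit switch) = exp(−0.000065 × 250) = 0.983881
R(slip-ring assembly) = exp(−0.000097 × 250) = 0.976042
R(blade encoder) = exp(−0.0011 × 250) = 0.759572
R(pitch controller) = exp(−0.000093 × 250) = 0.977018
R(pitch motor) = exp(−0.00076 × 250) = 0.826959
Series (battery backup unit and limit switch): 0.987084 × 0.983881 = 0.971173
Parallel ([0.971173] and slip-ring assembly): 1 − (1 − 0.971173)(1 − 0.976042) = 0.999309
Series ([0.999309], blade encoder, pitch controller, and pitch motor): 0.999309 × 0.759572 × 0.977018 × 0.826959 = 0.6133

0.6133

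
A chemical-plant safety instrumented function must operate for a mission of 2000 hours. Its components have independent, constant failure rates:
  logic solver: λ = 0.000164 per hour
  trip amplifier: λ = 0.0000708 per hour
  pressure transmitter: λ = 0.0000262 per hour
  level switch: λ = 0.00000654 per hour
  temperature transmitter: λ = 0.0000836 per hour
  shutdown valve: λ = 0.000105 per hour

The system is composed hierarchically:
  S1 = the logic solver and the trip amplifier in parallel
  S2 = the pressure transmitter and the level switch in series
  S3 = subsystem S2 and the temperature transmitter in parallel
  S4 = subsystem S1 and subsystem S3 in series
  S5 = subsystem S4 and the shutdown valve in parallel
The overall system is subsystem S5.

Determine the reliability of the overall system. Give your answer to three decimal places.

0.991

R(logic solver) = exp(−0.000164 × 2000) = 0.72036
R(trip amplifier) = exp(−0.0000708 × 2000) = 0.86797
R(pressure transmitter) = exp(−0.0000262 × 2000) = 0.94895
R(level switch) = exp(−0.00000654 × 2000) = 0.98701
R(temperature transmitter) = exp(−0.0000836 × 2000) = 0.84603
R(shutdown valve) = exp(−0.000105 × 2000) = 0.81058
Parallel (logic solver and trip amplifier): 1 − (1 − 0.72036)(1 − 0.86797) = 0.96308
Series (pressure transmitter and level switch): 0.94895 × 0.98701 = 0.93662
Parallel ([0.93662] and temperature transmitter): 1 − (1 − 0.93662)(1 − 0.84603) = 0.99024
Series ([0.96308] and [0.99024]): 0.96308 × 0.99024 = 0.95368
Parallel ([0.95368] and shutdown valve): 1 − (1 − 0.95368)(1 − 0.81058) = 0.991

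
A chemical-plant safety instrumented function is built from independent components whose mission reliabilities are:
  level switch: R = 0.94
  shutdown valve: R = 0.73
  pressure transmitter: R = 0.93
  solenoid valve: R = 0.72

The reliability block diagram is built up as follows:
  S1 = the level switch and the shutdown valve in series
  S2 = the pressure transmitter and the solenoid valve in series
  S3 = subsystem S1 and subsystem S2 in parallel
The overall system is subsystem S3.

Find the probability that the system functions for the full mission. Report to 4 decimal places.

Series (level switch and shutdown valve): 0.940000 × 0.730000 = 0.686200
Series (pressure transmitter and solenoid valve): 0.930000 × 0.720000 = 0.669600
Parallel ([0.686200] and [0.669600]): 1 − (1 − 0.686200)(1 − 0.669600) = 0.8963

0.8963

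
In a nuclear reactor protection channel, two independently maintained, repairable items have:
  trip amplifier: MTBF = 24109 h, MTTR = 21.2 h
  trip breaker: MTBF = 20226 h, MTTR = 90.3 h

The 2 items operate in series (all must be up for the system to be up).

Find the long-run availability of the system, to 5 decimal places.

0.99468

A(trip amplifier) = MTBF/(MTBF+MTTR) = 24109/(24109+21.2) = 0.999121
A(trip breaker) = MTBF/(MTBF+MTTR) = 20226/(20226+90.3) = 0.995555
Series availability: 0.999121 × 0.995555 = 0.99468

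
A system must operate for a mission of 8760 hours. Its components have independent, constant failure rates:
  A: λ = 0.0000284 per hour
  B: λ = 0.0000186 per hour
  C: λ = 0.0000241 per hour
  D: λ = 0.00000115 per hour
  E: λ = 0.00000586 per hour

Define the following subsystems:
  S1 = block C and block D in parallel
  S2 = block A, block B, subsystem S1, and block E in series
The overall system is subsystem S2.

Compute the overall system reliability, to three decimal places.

0.628

R(A) = exp(−0.0000284 × 8760) = 0.77975
R(B) = exp(−0.0000186 × 8760) = 0.84965
R(C) = exp(−0.0000241 × 8760) = 0.80968
R(D) = exp(−0.00000115 × 8760) = 0.98998
R(E) = exp(−0.00000586 × 8760) = 0.94996
Parallel (C and D): 1 − (1 − 0.80968)(1 − 0.98998) = 0.99809
Series (A, B, [0.99809], and E): 0.77975 × 0.84965 × 0.99809 × 0.94996 = 0.628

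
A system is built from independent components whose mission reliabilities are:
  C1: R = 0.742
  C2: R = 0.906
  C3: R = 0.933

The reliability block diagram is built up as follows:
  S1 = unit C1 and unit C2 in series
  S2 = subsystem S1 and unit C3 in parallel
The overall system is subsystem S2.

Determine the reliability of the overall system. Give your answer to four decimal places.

0.9780

Series (C1 and C2): 0.742000 × 0.906000 = 0.672252
Parallel ([0.672252] and C3): 1 − (1 − 0.672252)(1 − 0.933000) = 0.9780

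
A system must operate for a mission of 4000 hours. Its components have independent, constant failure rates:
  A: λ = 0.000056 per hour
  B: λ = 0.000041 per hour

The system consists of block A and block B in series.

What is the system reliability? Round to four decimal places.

R(A) = exp(−0.000056 × 4000) = 0.799315
R(B) = exp(−0.000041 × 4000) = 0.848742
Series (A and B): 0.799315 × 0.848742 = 0.6784

0.6784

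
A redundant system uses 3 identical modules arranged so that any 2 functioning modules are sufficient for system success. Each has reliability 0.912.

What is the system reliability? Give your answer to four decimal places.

R = Σ_{i=2}^{3} C(3,i) p^i (1−p)^{3−i} with p = 0.912
C(3,2)·0.912^2·0.088^1 = 0.219580
C(3,3)·0.912^3·0.088^0 = 0.758551
Sum = 0.9781

0.9781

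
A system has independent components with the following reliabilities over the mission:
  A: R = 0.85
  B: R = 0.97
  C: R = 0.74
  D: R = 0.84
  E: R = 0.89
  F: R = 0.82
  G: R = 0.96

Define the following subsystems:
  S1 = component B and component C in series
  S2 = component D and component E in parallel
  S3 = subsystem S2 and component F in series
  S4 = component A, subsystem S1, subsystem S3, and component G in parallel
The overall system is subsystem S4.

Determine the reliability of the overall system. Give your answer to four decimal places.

Series (B and C): 0.970000 × 0.740000 = 0.717800
Parallel (D and E): 1 − (1 − 0.840000)(1 − 0.890000) = 0.982400
Series ([0.982400] and F): 0.982400 × 0.820000 = 0.805568
Parallel (A, [0.717800], [0.805568], and G): 1 − (1 − 0.850000)(1 − 0.717800)(1 − 0.805568)(1 − 0.960000) = 0.9997

0.9997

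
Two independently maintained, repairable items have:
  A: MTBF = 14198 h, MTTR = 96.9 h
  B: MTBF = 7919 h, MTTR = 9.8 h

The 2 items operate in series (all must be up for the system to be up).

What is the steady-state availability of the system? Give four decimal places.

A(A) = MTBF/(MTBF+MTTR) = 14198/(14198+96.9) = 0.993221
A(B) = MTBF/(MTBF+MTTR) = 7919/(7919+9.8) = 0.998764
Series availability: 0.993221 × 0.998764 = 0.9920

0.9920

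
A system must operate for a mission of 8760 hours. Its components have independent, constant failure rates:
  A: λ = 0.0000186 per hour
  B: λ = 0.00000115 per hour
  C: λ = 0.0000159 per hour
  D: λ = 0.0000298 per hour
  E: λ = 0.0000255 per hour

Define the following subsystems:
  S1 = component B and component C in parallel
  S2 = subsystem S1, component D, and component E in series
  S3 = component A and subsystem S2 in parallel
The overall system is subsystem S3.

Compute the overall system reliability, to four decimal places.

R(A) = exp(−0.0000186 × 8760) = 0.849646
R(B) = exp(−0.00000115 × 8760) = 0.989977
R(C) = exp(−0.0000159 × 8760) = 0.869981
R(D) = exp(−0.0000298 × 8760) = 0.770244
R(E) = exp(−0.0000255 × 8760) = 0.799811
Parallel (B and C): 1 − (1 − 0.989977)(1 − 0.869981) = 0.998697
Series ([0.998697], D, and E): 0.998697 × 0.770244 × 0.799811 = 0.615247
Parallel (A and [0.615247]): 1 − (1 − 0.849646)(1 − 0.615247) = 0.9422

0.9422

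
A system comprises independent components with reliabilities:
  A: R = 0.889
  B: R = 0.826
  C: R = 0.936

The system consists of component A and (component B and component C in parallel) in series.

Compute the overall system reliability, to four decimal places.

0.8791

Parallel (B and C): 1 − (1 − 0.826000)(1 − 0.936000) = 0.988864
Series (A and [0.988864]): 0.889000 × 0.988864 = 0.8791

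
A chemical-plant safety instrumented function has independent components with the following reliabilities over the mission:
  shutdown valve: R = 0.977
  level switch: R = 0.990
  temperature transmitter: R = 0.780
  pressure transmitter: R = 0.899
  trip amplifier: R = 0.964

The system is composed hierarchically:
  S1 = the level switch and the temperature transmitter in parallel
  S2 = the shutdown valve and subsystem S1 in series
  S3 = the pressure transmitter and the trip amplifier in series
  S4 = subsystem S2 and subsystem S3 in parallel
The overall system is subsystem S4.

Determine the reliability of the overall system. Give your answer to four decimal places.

0.9966

Parallel (level switch and temperature transmitter): 1 − (1 − 0.990000)(1 − 0.780000) = 0.997800
Series (shutdown valve and [0.997800]): 0.977000 × 0.997800 = 0.974851
Series (pressure transmitter and trip amplifier): 0.899000 × 0.964000 = 0.866636
Parallel ([0.974851] and [0.866636]): 1 − (1 − 0.974851)(1 − 0.866636) = 0.9966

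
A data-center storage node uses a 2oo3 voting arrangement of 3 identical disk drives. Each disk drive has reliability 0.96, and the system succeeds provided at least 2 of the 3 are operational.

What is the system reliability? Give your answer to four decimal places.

R = Σ_{i=2}^{3} C(3,i) p^i (1−p)^{3−i} with p = 0.96
C(3,2)·0.96^2·0.04^1 = 0.110592
C(3,3)·0.96^3·0.04^0 = 0.884736
Sum = 0.9953

0.9953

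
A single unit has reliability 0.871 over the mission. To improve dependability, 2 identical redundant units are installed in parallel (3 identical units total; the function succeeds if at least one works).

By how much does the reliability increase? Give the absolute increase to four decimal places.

0.1269

R_before = 0.871
R_after = 1 − (1 − 0.871)^3 = 0.9979
ΔR = 0.9979 − 0.871 = 0.1269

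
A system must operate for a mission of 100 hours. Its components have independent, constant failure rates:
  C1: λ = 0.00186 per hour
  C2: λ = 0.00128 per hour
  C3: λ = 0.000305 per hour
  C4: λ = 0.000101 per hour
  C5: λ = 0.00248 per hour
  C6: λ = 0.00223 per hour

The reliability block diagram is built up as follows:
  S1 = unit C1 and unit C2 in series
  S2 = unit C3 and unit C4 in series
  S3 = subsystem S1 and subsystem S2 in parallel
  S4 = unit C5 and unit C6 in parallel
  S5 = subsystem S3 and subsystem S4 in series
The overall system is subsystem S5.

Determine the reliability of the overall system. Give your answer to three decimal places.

R(C1) = exp(−0.00186 × 100) = 0.83027
R(C2) = exp(−0.00128 × 100) = 0.87985
R(C3) = exp(−0.000305 × 100) = 0.96996
R(C4) = exp(−0.000101 × 100) = 0.98995
R(C5) = exp(−0.00248 × 100) = 0.78036
R(C6) = exp(−0.00223 × 100) = 0.80011
Series (C1 and C2): 0.83027 × 0.87985 = 0.73051
Series (C3 and C4): 0.96996 × 0.98995 = 0.96021
Parallel ([0.73051] and [0.96021]): 1 − (1 − 0.73051)(1 − 0.96021) = 0.98928
Parallel (C5 and C6): 1 − (1 − 0.78036)(1 − 0.80011) = 0.95610
Series ([0.98928] and [0.95610]): 0.98928 × 0.95610 = 0.946

0.946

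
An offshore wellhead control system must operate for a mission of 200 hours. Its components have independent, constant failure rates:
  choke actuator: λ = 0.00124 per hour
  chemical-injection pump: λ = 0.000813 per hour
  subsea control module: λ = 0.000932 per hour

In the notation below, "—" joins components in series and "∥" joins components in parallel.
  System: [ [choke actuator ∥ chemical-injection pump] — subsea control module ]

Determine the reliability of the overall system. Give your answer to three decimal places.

R(choke actuator) = exp(−0.00124 × 200) = 0.78036
R(chemical-injection pump) = exp(−0.000813 × 200) = 0.84993
R(subsea control module) = exp(−0.000932 × 200) = 0.82994
Parallel (choke actuator and chemical-injection pump): 1 − (1 − 0.78036)(1 − 0.84993) = 0.96704
Series ([0.96704] and subsea control module): 0.96704 × 0.82994 = 0.803

0.803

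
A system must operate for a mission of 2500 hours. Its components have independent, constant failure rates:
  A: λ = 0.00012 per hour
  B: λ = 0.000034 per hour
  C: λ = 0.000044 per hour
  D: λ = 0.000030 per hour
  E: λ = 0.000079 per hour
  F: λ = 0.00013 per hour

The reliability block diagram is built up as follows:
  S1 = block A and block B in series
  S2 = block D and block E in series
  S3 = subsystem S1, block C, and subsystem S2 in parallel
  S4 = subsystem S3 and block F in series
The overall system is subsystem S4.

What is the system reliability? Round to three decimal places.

R(A) = exp(−0.00012 × 2500) = 0.74082
R(B) = exp(−0.000034 × 2500) = 0.91851
R(C) = exp(−0.000044 × 2500) = 0.89583
R(D) = exp(−0.000030 × 2500) = 0.92774
R(E) = exp(−0.000079 × 2500) = 0.82078
R(F) = exp(−0.00013 × 2500) = 0.72253
Series (A and B): 0.74082 × 0.91851 = 0.68045
Series (D and E): 0.92774 × 0.82078 = 0.76147
Parallel ([0.68045], C, and [0.76147]): 1 − (1 − 0.68045)(1 − 0.89583)(1 − 0.76147) = 0.99206
Series ([0.99206] and F): 0.99206 × 0.72253 = 0.717

0.717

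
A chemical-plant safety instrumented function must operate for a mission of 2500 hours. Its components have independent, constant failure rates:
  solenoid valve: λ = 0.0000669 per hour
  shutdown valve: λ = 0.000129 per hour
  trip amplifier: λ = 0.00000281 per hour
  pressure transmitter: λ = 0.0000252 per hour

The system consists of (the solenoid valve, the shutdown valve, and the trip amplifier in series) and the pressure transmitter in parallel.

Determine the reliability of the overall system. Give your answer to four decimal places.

R(solenoid valve) = exp(−0.0000669 × 2500) = 0.845988
R(shutdown valve) = exp(−0.000129 × 2500) = 0.724336
R(trip amplifier) = exp(−0.00000281 × 2500) = 0.993000
R(pressure transmitter) = exp(−0.0000252 × 2500) = 0.938943
Series (solenoid valve, shutdown valve, and trip amplifier): 0.845988 × 0.724336 × 0.993000 = 0.608490
Parallel ([0.608490] and pressure transmitter): 1 − (1 − 0.608490)(1 − 0.938943) = 0.9761

0.9761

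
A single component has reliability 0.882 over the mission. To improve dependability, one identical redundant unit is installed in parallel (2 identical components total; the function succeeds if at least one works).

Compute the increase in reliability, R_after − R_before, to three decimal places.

R_before = 0.882
R_after = 1 − (1 − 0.882)^2 = 0.986
ΔR = 0.986 − 0.882 = 0.104

0.104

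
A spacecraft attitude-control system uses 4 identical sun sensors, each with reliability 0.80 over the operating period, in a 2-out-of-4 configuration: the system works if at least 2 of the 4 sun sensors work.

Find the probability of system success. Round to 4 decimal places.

R = Σ_{i=2}^{4} C(4,i) p^i (1−p)^{4−i} with p = 0.80
C(4,2)·0.80^2·0.20^2 = 0.153600
C(4,3)·0.80^3·0.20^1 = 0.409600
C(4,4)·0.80^4·0.20^0 = 0.409600
Sum = 0.9728

0.9728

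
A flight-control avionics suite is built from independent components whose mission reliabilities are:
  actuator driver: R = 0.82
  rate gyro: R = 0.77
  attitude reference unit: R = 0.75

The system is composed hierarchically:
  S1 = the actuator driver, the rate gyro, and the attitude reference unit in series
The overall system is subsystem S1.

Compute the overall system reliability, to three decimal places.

0.474

Series (actuator driver, rate gyro, and attitude reference unit): 0.82000 × 0.77000 × 0.75000 = 0.474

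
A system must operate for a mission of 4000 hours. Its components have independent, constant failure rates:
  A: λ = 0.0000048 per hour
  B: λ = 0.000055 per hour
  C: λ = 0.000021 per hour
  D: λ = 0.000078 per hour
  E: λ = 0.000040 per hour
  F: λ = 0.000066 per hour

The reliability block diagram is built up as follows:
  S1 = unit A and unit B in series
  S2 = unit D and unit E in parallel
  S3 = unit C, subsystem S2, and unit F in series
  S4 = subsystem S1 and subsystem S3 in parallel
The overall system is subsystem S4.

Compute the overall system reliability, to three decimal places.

R(A) = exp(−0.0000048 × 4000) = 0.98098
R(B) = exp(−0.000055 × 4000) = 0.80252
R(C) = exp(−0.000021 × 4000) = 0.91943
R(D) = exp(−0.000078 × 4000) = 0.73198
R(E) = exp(−0.000040 × 4000) = 0.85214
R(F) = exp(−0.000066 × 4000) = 0.76797
Series (A and B): 0.98098 × 0.80252 = 0.78726
Parallel (D and E): 1 − (1 − 0.73198)(1 − 0.85214) = 0.96037
Series (C, [0.96037], and F): 0.91943 × 0.96037 × 0.76797 = 0.67811
Parallel ([0.78726] and [0.67811]): 1 − (1 − 0.78726)(1 − 0.67811) = 0.932

0.932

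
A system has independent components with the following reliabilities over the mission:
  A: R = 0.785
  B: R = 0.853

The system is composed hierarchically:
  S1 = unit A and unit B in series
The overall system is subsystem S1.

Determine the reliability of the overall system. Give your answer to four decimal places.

0.6696

Series (A and B): 0.785000 × 0.853000 = 0.6696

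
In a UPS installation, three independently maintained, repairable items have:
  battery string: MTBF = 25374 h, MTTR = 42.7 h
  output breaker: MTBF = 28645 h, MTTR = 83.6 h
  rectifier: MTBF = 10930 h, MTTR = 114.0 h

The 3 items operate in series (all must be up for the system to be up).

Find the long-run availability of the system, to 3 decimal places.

0.985

A(battery string) = MTBF/(MTBF+MTTR) = 25374/(25374+42.7) = 0.998320
A(output breaker) = MTBF/(MTBF+MTTR) = 28645/(28645+83.6) = 0.997090
A(rectifier) = MTBF/(MTBF+MTTR) = 10930/(10930+114.0) = 0.989678
Series availability: 0.998320 × 0.997090 × 0.989678 = 0.985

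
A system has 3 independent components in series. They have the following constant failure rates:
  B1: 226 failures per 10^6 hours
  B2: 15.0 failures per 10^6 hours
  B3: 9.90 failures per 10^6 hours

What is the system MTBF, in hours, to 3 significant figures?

Series of exponential components: λ_sys = Σ λ_i
λ_sys = 0.000226 + 0.0000150 + 0.00000990 = 2.5090e-04 /h
MTBF = 1 / λ_sys = 3990 h

3990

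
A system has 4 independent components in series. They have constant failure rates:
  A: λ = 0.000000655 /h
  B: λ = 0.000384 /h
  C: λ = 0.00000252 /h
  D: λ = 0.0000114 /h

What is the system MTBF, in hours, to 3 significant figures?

Series of exponential components: λ_sys = Σ λ_i
λ_sys = 0.000000655 + 0.000384 + 0.00000252 + 0.0000114 = 3.9858e-04 /h
MTBF = 1 / λ_sys = 2510 h

2510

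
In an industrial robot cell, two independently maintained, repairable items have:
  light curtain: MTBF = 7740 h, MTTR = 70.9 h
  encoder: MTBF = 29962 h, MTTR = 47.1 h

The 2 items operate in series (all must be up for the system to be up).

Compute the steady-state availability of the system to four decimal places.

A(light curtain) = MTBF/(MTBF+MTTR) = 7740/(7740+70.9) = 0.990923
A(encoder) = MTBF/(MTBF+MTTR) = 29962/(29962+47.1) = 0.998430
Series availability: 0.990923 × 0.998430 = 0.9894

0.9894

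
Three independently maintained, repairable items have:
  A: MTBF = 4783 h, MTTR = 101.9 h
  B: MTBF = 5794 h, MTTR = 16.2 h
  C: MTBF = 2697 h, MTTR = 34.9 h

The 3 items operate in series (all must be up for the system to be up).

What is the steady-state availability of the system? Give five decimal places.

0.96394

A(A) = MTBF/(MTBF+MTTR) = 4783/(4783+101.9) = 0.979140
A(B) = MTBF/(MTBF+MTTR) = 5794/(5794+16.2) = 0.997212
A(C) = MTBF/(MTBF+MTTR) = 2697/(2697+34.9) = 0.987225
Series availability: 0.979140 × 0.997212 × 0.987225 = 0.96394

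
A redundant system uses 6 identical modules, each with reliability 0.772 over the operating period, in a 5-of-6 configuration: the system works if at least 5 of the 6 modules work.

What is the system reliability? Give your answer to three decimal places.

0.587

R = Σ_{i=5}^{6} C(6,i) p^i (1−p)^{6−i} with p = 0.772
C(6,5)·0.772^5·0.228^1 = 0.37512
C(6,6)·0.772^6·0.228^0 = 0.21169
Sum = 0.587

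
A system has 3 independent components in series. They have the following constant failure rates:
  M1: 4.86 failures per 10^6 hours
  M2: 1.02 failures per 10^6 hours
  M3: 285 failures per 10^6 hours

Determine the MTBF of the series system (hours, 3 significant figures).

Series of exponential components: λ_sys = Σ λ_i
λ_sys = 0.00000486 + 0.00000102 + 0.000285 = 2.9088e-04 /h
MTBF = 1 / λ_sys = 3440 h

3440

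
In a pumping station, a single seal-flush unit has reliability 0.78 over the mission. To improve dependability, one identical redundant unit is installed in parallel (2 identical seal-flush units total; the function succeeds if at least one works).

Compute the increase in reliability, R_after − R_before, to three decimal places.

0.172

R_before = 0.78
R_after = 1 − (1 − 0.78)^2 = 0.952
ΔR = 0.952 − 0.78 = 0.172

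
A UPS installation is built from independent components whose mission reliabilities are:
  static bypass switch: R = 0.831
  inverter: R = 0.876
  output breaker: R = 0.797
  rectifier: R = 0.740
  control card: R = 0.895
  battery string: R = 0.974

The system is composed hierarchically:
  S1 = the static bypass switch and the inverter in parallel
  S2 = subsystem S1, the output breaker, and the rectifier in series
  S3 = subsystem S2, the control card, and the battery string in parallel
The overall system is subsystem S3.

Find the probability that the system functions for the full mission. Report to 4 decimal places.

0.9988

Parallel (static bypass switch and inverter): 1 − (1 − 0.831000)(1 − 0.876000) = 0.979044
Series ([0.979044], output breaker, and rectifier): 0.979044 × 0.797000 × 0.740000 = 0.577421
Parallel ([0.577421], control card, and battery string): 1 − (1 − 0.577421)(1 − 0.895000)(1 − 0.974000) = 0.9988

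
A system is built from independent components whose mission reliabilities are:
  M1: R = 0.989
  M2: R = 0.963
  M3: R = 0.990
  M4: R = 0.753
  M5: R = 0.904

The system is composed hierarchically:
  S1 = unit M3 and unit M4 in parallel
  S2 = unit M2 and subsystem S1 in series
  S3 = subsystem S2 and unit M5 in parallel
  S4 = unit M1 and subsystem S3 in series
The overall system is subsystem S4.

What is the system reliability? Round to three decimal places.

0.985

Parallel (M3 and M4): 1 − (1 − 0.99000)(1 − 0.75300) = 0.99753
Series (M2 and [0.99753]): 0.96300 × 0.99753 = 0.96062
Parallel ([0.96062] and M5): 1 − (1 − 0.96062)(1 − 0.90400) = 0.99622
Series (M1 and [0.99622]): 0.98900 × 0.99622 = 0.985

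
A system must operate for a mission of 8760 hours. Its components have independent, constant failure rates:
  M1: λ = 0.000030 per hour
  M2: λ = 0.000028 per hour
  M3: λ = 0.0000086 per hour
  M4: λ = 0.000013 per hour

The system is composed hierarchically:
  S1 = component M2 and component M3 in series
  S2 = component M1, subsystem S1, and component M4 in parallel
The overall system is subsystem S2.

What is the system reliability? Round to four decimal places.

0.9932

R(M1) = exp(−0.000030 × 8760) = 0.768896
R(M2) = exp(−0.000028 × 8760) = 0.782485
R(M3) = exp(−0.0000086 × 8760) = 0.927432
R(M4) = exp(−0.000013 × 8760) = 0.892365
Series (M2 and M3): 0.782485 × 0.927432 = 0.725702
Parallel (M1, [0.725702], and M4): 1 − (1 − 0.768896)(1 − 0.725702)(1 − 0.892365) = 0.9932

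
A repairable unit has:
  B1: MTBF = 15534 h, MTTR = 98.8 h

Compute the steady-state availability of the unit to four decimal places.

A(B1) = MTBF/(MTBF+MTTR) = 15534/(15534+98.8) = 0.9937

0.9937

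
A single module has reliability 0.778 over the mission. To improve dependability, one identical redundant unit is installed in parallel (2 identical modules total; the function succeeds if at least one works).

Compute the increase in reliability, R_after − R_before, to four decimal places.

0.1727

R_before = 0.778
R_after = 1 − (1 − 0.778)^2 = 0.9507
ΔR = 0.9507 − 0.778 = 0.1727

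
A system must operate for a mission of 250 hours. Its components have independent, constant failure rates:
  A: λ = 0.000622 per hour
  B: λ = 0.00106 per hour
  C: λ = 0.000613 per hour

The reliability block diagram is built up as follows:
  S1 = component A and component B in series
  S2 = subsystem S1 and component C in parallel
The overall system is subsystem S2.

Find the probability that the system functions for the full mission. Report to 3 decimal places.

0.951

R(A) = exp(−0.000622 × 250) = 0.85599
R(B) = exp(−0.00106 × 250) = 0.76721
R(C) = exp(−0.000613 × 250) = 0.85792
Series (A and B): 0.85599 × 0.76721 = 0.65672
Parallel ([0.65672] and C): 1 − (1 − 0.65672)(1 − 0.85792) = 0.951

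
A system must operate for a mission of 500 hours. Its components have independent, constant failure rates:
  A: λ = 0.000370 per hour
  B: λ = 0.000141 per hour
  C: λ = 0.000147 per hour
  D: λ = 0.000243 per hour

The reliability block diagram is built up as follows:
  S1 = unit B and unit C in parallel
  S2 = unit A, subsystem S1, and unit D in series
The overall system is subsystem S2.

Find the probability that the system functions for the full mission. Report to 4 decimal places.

0.7325

R(A) = exp(−0.000370 × 500) = 0.831104
R(B) = exp(−0.000141 × 500) = 0.931928
R(C) = exp(−0.000147 × 500) = 0.929136
R(D) = exp(−0.000243 × 500) = 0.885591
Parallel (B and C): 1 − (1 − 0.931928)(1 − 0.929136) = 0.995176
Series (A, [0.995176], and D): 0.831104 × 0.995176 × 0.885591 = 0.7325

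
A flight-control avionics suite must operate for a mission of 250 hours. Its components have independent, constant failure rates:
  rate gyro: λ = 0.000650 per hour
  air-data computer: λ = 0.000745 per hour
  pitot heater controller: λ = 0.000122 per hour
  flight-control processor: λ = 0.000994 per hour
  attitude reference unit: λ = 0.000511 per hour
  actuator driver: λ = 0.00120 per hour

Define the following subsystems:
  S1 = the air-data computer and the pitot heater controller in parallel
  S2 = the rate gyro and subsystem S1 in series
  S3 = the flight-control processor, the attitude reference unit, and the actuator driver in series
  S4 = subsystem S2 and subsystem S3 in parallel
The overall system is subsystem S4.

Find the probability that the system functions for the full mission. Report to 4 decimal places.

R(rate gyro) = exp(−0.000650 × 250) = 0.850016
R(air-data computer) = exp(−0.000745 × 250) = 0.830066
R(pitot heater controller) = exp(−0.000122 × 250) = 0.969960
R(flight-control processor) = exp(−0.000994 × 250) = 0.779970
R(attitude reference unit) = exp(−0.000511 × 250) = 0.880073
R(actuator driver) = exp(−0.00120 × 250) = 0.740818
Parallel (air-data computer and pitot heater controller): 1 − (1 − 0.830066)(1 − 0.969960) = 0.994895
Series (rate gyro and [0.994895]): 0.850016 × 0.994895 = 0.845677
Series (flight-control processor, attitude reference unit, and actuator driver): 0.779970 × 0.880073 × 0.740818 = 0.508520
Parallel ([0.845677] and [0.508520]): 1 − (1 − 0.845677)(1 − 0.508520) = 0.9242

0.9242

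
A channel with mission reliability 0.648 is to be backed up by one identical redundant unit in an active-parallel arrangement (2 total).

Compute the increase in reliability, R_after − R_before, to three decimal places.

R_before = 0.648
R_after = 1 − (1 − 0.648)^2 = 0.876
ΔR = 0.876 − 0.648 = 0.228

0.228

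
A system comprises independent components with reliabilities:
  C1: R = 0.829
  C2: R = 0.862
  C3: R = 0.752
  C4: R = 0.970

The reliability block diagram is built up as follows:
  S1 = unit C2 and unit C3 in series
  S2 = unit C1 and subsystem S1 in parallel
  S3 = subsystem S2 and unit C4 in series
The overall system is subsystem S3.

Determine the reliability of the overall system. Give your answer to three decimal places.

Series (C2 and C3): 0.86200 × 0.75200 = 0.64822
Parallel (C1 and [0.64822]): 1 − (1 − 0.82900)(1 − 0.64822) = 0.93985
Series ([0.93985] and C4): 0.93985 × 0.97000 = 0.912

0.912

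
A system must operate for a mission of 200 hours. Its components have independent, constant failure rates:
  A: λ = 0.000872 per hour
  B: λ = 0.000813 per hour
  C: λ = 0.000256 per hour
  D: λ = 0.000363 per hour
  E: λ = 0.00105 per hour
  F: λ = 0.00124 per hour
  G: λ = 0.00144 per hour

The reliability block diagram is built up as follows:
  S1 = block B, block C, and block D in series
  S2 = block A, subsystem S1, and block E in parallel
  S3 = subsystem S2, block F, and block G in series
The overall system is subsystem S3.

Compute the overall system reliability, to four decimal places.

R(A) = exp(−0.000872 × 200) = 0.839961
R(B) = exp(−0.000813 × 200) = 0.849931
R(C) = exp(−0.000256 × 200) = 0.950089
R(D) = exp(−0.000363 × 200) = 0.929973
R(E) = exp(−0.00105 × 200) = 0.810584
R(F) = exp(−0.00124 × 200) = 0.780360
R(G) = exp(−0.00144 × 200) = 0.749762
Series (B, C, and D): 0.849931 × 0.950089 × 0.929973 = 0.750963
Parallel (A, [0.750963], and E): 1 − (1 − 0.839961)(1 − 0.750963)(1 − 0.810584) = 0.992451
Series ([0.992451], F, and G): 0.992451 × 0.780360 × 0.749762 = 0.5807

0.5807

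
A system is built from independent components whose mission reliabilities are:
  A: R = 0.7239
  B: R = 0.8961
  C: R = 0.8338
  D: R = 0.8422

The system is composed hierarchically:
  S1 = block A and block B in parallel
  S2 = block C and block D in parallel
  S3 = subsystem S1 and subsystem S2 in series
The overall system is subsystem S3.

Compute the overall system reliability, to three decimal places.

0.946

Parallel (A and B): 1 − (1 − 0.72390)(1 − 0.89610) = 0.97131
Parallel (C and D): 1 − (1 − 0.83380)(1 − 0.84220) = 0.97377
Series ([0.97131] and [0.97377]): 0.97131 × 0.97377 = 0.946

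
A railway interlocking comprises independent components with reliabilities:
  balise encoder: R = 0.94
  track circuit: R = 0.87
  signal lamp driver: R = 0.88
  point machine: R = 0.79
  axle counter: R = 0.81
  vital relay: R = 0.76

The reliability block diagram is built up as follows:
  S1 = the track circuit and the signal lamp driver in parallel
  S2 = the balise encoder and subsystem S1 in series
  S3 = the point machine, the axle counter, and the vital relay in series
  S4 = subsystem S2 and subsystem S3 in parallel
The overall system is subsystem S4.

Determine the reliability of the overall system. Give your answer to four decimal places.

Parallel (track circuit and signal lamp driver): 1 − (1 − 0.870000)(1 − 0.880000) = 0.984400
Series (balise encoder and [0.984400]): 0.940000 × 0.984400 = 0.925336
Series (point machine, axle counter, and vital relay): 0.790000 × 0.810000 × 0.760000 = 0.486324
Parallel ([0.925336] and [0.486324]): 1 − (1 − 0.925336)(1 − 0.486324) = 0.9616

0.9616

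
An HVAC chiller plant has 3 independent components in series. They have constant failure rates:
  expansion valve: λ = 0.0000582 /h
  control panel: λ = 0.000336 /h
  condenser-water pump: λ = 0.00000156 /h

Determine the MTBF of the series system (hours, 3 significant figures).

Series of exponential components: λ_sys = Σ λ_i
λ_sys = 0.0000582 + 0.000336 + 0.00000156 = 3.9576e-04 /h
MTBF = 1 / λ_sys = 2530 h

2530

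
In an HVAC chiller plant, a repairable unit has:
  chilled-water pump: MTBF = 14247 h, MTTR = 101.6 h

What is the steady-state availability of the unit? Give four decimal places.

A(chilled-water pump) = MTBF/(MTBF+MTTR) = 14247/(14247+101.6) = 0.9929

0.9929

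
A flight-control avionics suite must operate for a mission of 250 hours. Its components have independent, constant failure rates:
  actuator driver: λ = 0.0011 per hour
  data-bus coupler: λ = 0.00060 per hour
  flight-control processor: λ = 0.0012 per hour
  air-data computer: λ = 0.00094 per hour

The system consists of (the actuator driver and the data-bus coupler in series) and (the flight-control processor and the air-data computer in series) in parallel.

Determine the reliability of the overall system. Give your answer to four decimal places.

0.8565

R(actuator driver) = exp(−0.0011 × 250) = 0.759572
R(data-bus coupler) = exp(−0.00060 × 250) = 0.860708
R(flight-control processor) = exp(−0.0012 × 250) = 0.740818
R(air-data computer) = exp(−0.00094 × 250) = 0.790571
Series (actuator driver and data-bus coupler): 0.759572 × 0.860708 = 0.653770
Series (flight-control processor and air-data computer): 0.740818 × 0.790571 = 0.585669
Parallel ([0.653770] and [0.585669]): 1 − (1 − 0.653770)(1 − 0.585669) = 0.8565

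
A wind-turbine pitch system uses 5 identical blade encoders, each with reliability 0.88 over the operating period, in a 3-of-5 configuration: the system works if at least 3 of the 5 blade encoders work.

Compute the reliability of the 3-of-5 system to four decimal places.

0.9857

R = Σ_{i=3}^{5} C(5,i) p^i (1−p)^{5−i} with p = 0.88
C(5,3)·0.88^3·0.12^2 = 0.098132
C(5,4)·0.88^4·0.12^1 = 0.359817
C(5,5)·0.88^5·0.12^0 = 0.527732
Sum = 0.9857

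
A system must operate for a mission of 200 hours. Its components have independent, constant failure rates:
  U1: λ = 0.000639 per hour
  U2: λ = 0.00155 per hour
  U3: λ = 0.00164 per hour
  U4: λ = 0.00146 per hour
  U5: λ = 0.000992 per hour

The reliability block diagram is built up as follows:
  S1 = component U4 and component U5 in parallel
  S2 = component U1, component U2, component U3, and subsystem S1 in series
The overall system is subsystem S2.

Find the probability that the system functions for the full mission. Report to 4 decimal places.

R(U1) = exp(−0.000639 × 200) = 0.880029
R(U2) = exp(−0.00155 × 200) = 0.733447
R(U3) = exp(−0.00164 × 200) = 0.720363
R(U4) = exp(−0.00146 × 200) = 0.746769
R(U5) = exp(−0.000992 × 200) = 0.820042
Parallel (U4 and U5): 1 − (1 − 0.746769)(1 − 0.820042) = 0.954429
Series (U1, U2, U3, and [0.954429]): 0.880029 × 0.733447 × 0.720363 × 0.954429 = 0.4438

0.4438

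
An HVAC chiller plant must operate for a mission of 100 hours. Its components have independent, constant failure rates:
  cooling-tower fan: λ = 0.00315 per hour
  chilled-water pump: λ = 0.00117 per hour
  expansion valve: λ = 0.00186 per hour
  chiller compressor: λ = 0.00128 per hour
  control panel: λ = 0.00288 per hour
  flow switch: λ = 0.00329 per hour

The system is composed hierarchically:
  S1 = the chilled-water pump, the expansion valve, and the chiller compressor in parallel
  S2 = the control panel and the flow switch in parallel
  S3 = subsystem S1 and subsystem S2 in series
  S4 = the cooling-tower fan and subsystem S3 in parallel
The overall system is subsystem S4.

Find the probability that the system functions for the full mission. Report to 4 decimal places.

R(cooling-tower fan) = exp(−0.00315 × 100) = 0.729789
R(chilled-water pump) = exp(−0.00117 × 100) = 0.889585
R(expansion valve) = exp(−0.00186 × 100) = 0.830274
R(chiller compressor) = exp(−0.00128 × 100) = 0.879853
R(control panel) = exp(−0.00288 × 100) = 0.749762
R(flow switch) = exp(−0.00329 × 100) = 0.719643
Parallel (chilled-water pump, expansion valve, and chiller compressor): 1 − (1 − 0.889585)(1 − 0.830274)(1 − 0.879853) = 0.997748
Parallel (control panel and flow switch): 1 − (1 − 0.749762)(1 − 0.719643) = 0.929844
Series ([0.997748] and [0.929844]): 0.997748 × 0.929844 = 0.927750
Parallel (cooling-tower fan and [0.927750]): 1 − (1 − 0.729789)(1 − 0.927750) = 0.9805

0.9805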